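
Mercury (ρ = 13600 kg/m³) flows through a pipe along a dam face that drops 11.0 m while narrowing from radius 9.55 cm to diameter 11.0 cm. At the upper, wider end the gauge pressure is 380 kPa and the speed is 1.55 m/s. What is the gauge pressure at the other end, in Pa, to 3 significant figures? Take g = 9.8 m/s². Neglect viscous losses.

Mass conservation (A₁v₁ = A₂v₂) gives v₂ = 1.55 × 287/95.0 = 4.67 m/s.
Applying Bernoulli between the two ends and solving for P₂: P₂ = P₁ + ½ρ(v₁² − v₂²) − ρgΔh.
P₂ = 380000 + ½·13600·(1.55² − 4.67²) − 13600·9.8·(−11.0) = 380000 + (-132000) − (-1470000) = 1710000 Pa.

P₂ ≈ 1710000 Pa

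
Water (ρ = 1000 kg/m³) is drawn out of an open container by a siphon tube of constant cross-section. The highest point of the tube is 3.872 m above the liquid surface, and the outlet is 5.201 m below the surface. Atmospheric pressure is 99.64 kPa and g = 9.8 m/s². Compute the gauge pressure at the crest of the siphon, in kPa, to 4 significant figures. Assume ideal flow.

From the surface to the outlet (both open to atmosphere, surface at rest): v = √(2g·h_out) = √(2·9.8·5.201) = 10.10 m/s.
With constant cross-section the crest speed equals v; applying Bernoulli from the surface up to the crest, P_top = P_atm − ½ρv² − ρg·h_top.
P_top = 99640 − ½·1000·10.10² − 1000·9.8·3.872 = 10720 Pa. So P_gauge = P_top − P_atm = -88920 Pa.

-88.92 kPa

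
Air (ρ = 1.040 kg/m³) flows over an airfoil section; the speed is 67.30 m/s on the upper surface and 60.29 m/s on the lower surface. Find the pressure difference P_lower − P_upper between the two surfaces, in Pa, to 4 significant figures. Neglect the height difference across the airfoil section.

With negligible Δh, P + ½ρv² is constant, so P_low − P_up = ½ρ(v_up² − v_low²).
ΔP = ½·1.040·(67.30² − 60.29²) = 465.1 Pa.

ΔP ≈ 465.1 Pa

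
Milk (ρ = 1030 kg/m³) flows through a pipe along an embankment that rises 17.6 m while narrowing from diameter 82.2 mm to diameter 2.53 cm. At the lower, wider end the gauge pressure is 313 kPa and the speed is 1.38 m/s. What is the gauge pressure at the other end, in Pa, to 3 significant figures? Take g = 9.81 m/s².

P₂ = 26900 Pa

By continuity, v₂ = v₁·A₁/A₂ = 1.38·(53.1/5.03) = 14.6 m/s.
Applying Bernoulli between the two ends and solving for P₂: P₂ = P₁ + ½ρ(v₁² − v₂²) − ρgΔh.
P₂ = 313000 + ½·1030·(1.38² − 14.6²) − 1030·9.81·(+17.6) = 313000 + (-108000) − (178000) = 26900 Pa.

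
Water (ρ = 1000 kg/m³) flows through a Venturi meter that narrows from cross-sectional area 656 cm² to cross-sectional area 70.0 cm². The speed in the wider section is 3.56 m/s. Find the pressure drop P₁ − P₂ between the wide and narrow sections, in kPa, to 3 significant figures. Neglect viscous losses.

550 kPa

Mass conservation (A₁v₁ = A₂v₂) gives v₂ = 3.56 × 656/70.0 = 33.4 m/s.
Along the horizontal streamline, P + ½ρv² is constant.
P₁ − P₂ = ½·1000·(33.4² − 3.56²) = ½·1000·1100 = 550000 Pa.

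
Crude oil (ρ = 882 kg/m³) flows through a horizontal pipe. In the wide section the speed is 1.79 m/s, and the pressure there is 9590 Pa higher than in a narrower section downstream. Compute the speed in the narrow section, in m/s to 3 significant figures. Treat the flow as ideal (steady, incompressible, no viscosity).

v₂ = 5.00 m/s

Horizontal Bernoulli: P₁ + ½ρv₁² = P₂ + ½ρv₂², so v₂² = v₁² + 2(P₁ − P₂)/ρ.
v₂ = √(1.79² + 2·9590/882) = √(3.20 + 21.7) = 5.00 m/s.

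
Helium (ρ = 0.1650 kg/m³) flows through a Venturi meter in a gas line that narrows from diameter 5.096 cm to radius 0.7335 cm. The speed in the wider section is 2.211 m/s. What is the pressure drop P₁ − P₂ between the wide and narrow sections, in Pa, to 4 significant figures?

The volume flow rate is constant, so v₂ = (A₁/A₂)v₁ = (20.40/1.690)·2.211 = 26.68 m/s.
With no height change, Bernoulli's equation is P₁ + ½ρv₁² = P₂ + ½ρv₂².
P₁ − P₂ = ½·0.1650·(26.68² − 2.211²) = ½·0.1650·706.9 = 58.32 Pa.

ΔP = 58.32 Pa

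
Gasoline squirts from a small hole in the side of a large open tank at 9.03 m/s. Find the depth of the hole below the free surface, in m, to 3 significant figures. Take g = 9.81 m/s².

h ≈ 4.16 m

For a small hole in a large open tank, ½v² = gh, giving h = v²/(2g).
h = 9.03²/(2·9.81) = 81.5/19.62 = 4.16 m.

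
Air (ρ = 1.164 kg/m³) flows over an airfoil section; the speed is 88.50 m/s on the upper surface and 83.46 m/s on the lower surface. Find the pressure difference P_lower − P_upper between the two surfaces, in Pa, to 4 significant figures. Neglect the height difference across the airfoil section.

Bernoulli (same height): P_lower − P_upper = ½ρ(v_upper² − v_lower²).
ΔP = ½·1.164·(88.50² − 83.46²) = 504.4 Pa.

504.4 Pa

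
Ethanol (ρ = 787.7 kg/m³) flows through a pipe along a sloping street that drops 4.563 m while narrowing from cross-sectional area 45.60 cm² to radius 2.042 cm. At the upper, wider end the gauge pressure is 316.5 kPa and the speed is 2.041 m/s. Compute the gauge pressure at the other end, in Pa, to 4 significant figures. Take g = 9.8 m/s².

333500 Pa

Continuity gives A₁v₁ = A₂v₂, so v₂ = (45.60 cm²)/(13.10 cm²) × 2.041 m/s = 7.105 m/s.
Energy conservation along the streamline gives P₂ = P₁ − ½ρ(v₂² − v₁²) − ρg(h₂ − h₁).
P₂ = 316500 + ½·787.7·(2.041² − 7.105²) − 787.7·9.8·(−4.563) = 316500 + (-18240) − (-35220) = 333500 Pa.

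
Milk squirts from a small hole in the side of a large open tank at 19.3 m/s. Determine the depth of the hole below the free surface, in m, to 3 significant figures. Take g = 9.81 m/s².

Inverting v = √(2gh) gives h = v² / 2g.
h = 19.3²/(2·9.81) = 372/19.62 = 19.0 m.

19.0 m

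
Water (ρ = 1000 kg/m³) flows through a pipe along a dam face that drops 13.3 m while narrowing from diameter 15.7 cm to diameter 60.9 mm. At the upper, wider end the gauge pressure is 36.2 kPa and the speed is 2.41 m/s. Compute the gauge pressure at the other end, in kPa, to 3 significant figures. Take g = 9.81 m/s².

P₂ ≈ 41.3 kPa

Mass conservation (A₁v₁ = A₂v₂) gives v₂ = 2.41 × 194/29.1 = 16.0 m/s.
Energy conservation along the streamline gives P₂ = P₁ − ½ρ(v₂² − v₁²) − ρg(h₂ − h₁).
P₂ = 36200 + ½·1000·(2.41² − 16.0²) − 1000·9.81·(−13.3) = 36200 + (-125000) − (-130000) = 41300 Pa.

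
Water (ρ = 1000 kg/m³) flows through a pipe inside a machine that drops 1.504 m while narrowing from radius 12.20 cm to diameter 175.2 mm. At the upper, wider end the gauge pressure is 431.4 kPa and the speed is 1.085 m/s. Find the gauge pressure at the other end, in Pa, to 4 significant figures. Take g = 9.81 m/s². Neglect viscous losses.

P₂ ≈ 444500 Pa

Mass conservation (A₁v₁ = A₂v₂) gives v₂ = 1.085 × 467.6/241.1 = 2.104 m/s.
Energy conservation along the streamline gives P₂ = P₁ − ½ρ(v₂² − v₁²) − ρg(h₂ − h₁).
P₂ = 431400 + ½·1000·(1.085² − 2.104²) − 1000·9.81·(−1.504) = 431400 + (-1626) − (-14750) = 444500 Pa.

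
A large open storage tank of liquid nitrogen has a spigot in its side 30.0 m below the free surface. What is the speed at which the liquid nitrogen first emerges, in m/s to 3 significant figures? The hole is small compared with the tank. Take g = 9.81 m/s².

Bernoulli from surface to hole (P equal, v_surface ≈ 0): v = √(2gh) = √(2×9.81×30.0) = 24.3 m/s.

24.3 m/s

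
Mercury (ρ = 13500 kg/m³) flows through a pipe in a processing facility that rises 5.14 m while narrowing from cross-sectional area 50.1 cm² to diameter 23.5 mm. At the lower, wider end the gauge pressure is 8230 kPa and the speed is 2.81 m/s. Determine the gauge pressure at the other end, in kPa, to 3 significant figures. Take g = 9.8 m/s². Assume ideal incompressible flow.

492 kPa

The volume flow rate is constant, so v₂ = (A₁/A₂)v₁ = (50.1/4.34)·2.81 = 32.5 m/s.
Applying Bernoulli between the two ends and solving for P₂: P₂ = P₁ + ½ρ(v₁² − v₂²) − ρgΔh.
P₂ = 8230000 + ½·13500·(2.81² − 32.5²) − 13500·9.8·(+5.14) = 8230000 + (-7060000) − (680000) = 492000 Pa.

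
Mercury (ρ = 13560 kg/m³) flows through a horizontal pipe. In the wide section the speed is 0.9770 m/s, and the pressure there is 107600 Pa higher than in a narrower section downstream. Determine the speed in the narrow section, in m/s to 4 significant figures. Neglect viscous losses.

v₂ ≈ 4.102 m/s

Along the level pipe P + ½ρv² is conserved, hence v₂² = v₁² + 2(P₁ − P₂)/ρ.
v₂ = √(0.9770² + 2·107600/13560) = √(0.9545 + 15.87) = 4.102 m/s.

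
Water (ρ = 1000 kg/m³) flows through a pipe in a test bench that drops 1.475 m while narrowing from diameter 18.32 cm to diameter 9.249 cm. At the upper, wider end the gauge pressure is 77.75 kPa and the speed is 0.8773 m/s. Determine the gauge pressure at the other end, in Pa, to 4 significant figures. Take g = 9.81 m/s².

By continuity, v₂ = v₁·A₁/A₂ = 0.8773·(263.6/67.19) = 3.442 m/s.
Applying Bernoulli between the two ends and solving for P₂: P₂ = P₁ + ½ρ(v₁² − v₂²) − ρgΔh.
P₂ = 77750 + ½·1000·(0.8773² − 3.442²) − 1000·9.81·(−1.475) = 77750 + (-5539) − (-14470) = 86680 Pa.

P₂ ≈ 86680 Pa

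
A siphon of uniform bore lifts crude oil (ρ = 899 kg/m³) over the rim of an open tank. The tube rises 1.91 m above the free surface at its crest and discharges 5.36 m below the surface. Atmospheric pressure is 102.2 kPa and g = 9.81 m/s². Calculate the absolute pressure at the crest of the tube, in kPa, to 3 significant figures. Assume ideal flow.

The outlet speed comes from Torricelli: v = √(2g·5.36) = 10.3 m/s.
Continuity keeps v the same throughout the tube; from surface to crest, P_atm + 0 = P_top + ½ρv² + ρg·h_top.
P_top = 102200 − ½·899·10.3² − 899·9.81·1.91 = 38100 Pa.

P_top = 38.1 kPa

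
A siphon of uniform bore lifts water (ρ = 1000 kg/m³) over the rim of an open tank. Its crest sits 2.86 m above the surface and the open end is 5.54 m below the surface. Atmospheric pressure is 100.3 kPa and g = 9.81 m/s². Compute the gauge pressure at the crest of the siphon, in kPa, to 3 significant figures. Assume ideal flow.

-82.4 kPa

The outlet speed comes from Torricelli: v = √(2g·5.54) = 10.4 m/s.
The bore is uniform, so the speed at the crest is the same v. Bernoulli surface→crest: P_atm = P_top + ½ρv² + ρg·h_top.
P_top = 100300 − ½·1000·10.4² − 1000·9.81·2.86 = 17900 Pa. So P_gauge = P_top − P_atm = -82400 Pa.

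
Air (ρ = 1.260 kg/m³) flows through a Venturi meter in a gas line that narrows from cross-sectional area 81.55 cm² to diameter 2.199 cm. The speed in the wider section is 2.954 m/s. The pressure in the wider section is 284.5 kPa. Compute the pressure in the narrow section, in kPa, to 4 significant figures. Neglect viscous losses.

P₂ = 282.0 kPa

Mass conservation (A₁v₁ = A₂v₂) gives v₂ = 2.954 × 81.55/3.798 = 63.43 m/s.
The pipe is horizontal, so Bernoulli reduces to P₁ + ½ρv₁² = P₂ + ½ρv₂².
P₂ = P₁ − ½ρ(v₂² − v₁²) = 284500 − ½·1.260·(63.43² − 2.954²) = 284500 − 2529 = 282000 Pa.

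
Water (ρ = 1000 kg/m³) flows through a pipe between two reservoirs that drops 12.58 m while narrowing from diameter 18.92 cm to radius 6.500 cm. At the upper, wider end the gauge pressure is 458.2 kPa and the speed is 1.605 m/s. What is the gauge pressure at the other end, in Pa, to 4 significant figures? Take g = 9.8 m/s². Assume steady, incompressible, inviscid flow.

Continuity gives A₁v₁ = A₂v₂, so v₂ = (281.1 cm²)/(132.7 cm²) × 1.605 m/s = 3.400 m/s.
Bernoulli: P₁ + ½ρv₁² + ρg h₁ = P₂ + ½ρv₂² + ρg h₂, so P₂ = P₁ + ½ρ(v₁² − v₂²) − ρg(h₂ − h₁).
P₂ = 458200 + ½·1000·(1.605² − 3.400²) − 1000·9.8·(−12.58) = 458200 + (-4491) − (-123300) = 577000 Pa.

P₂ ≈ 577000 Pa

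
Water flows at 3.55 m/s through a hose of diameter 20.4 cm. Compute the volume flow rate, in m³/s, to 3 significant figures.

Q = A·v = 0.0327 m² × 3.55 m/s = 0.116 m³/s.

0.116 m³/s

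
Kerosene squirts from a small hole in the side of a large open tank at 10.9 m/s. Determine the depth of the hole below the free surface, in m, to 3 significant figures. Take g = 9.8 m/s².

h ≈ 6.06 m

Torricelli: v = √(2gh), so h = v²/(2g).
h = 10.9²/(2·9.8) = 119/19.60 = 6.06 m.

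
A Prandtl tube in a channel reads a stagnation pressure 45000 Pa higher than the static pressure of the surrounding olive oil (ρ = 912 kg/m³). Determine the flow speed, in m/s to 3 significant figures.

9.93 m/s

At the stagnation point the flow is brought to rest, so Bernoulli gives P_stag − P_static = ½ρv².
v = √(2ΔP/ρ) = √(2·45000/912) = 9.93 m/s.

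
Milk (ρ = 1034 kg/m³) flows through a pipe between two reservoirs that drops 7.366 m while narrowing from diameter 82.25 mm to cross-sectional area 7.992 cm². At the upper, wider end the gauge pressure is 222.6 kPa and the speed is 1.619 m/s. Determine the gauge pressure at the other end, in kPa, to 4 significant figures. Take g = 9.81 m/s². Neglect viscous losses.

238.8 kPa

By continuity, v₂ = v₁·A₁/A₂ = 1.619·(53.13/7.992) = 10.76 m/s.
Bernoulli: P₁ + ½ρv₁² + ρg h₁ = P₂ + ½ρv₂² + ρg h₂, so P₂ = P₁ + ½ρ(v₁² − v₂²) − ρg(h₂ − h₁).
P₂ = 222600 + ½·1034·(1.619² − 10.76²) − 1034·9.81·(−7.366) = 222600 + (-58540) − (-74720) = 238800 Pa.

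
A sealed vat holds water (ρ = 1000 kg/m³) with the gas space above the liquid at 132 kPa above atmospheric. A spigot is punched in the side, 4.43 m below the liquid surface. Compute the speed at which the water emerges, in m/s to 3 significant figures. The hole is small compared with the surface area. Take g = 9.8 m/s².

Take point 1 at the surface (v₁ ≈ 0) and point 2 at the hole (at atmospheric pressure). Bernoulli: P₁ + ρg h = P_atm + ½ρv₂².
With P₁ − P_atm = 132000 Pa, v₂ = √(2gh + 2ΔP/ρ) = √(2·9.8·4.43 + 2·132000/1000) = 18.7 m/s.

v ≈ 18.7 m/s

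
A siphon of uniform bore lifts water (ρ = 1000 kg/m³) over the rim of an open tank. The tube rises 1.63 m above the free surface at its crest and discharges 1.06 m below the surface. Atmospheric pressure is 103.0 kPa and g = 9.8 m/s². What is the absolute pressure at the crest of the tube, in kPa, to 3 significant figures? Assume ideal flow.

The outlet speed comes from Torricelli: v = √(2g·1.06) = 4.56 m/s.
The bore is uniform, so the speed at the crest is the same v. Bernoulli surface→crest: P_atm = P_top + ½ρv² + ρg·h_top.
P_top = 103000 − ½·1000·4.56² − 1000·9.8·1.63 = 76600 Pa.

P_top ≈ 76.6 kPa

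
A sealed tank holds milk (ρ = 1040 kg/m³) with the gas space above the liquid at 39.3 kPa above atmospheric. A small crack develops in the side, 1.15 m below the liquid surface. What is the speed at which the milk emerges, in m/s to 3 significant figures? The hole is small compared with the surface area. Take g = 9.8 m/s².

v ≈ 9.91 m/s

Take point 1 at the surface (v₁ ≈ 0) and point 2 at the hole (at atmospheric pressure). Bernoulli: P₁ + ρg h = P_atm + ½ρv₂².
With P₁ − P_atm = 39300 Pa, v₂ = √(2gh + 2ΔP/ρ) = √(2·9.8·1.15 + 2·39300/1040) = 9.91 m/s.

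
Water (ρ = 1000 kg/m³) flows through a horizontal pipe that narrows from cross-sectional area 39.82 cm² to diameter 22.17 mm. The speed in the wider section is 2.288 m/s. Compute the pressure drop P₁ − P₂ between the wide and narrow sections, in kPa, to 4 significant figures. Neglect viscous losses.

By continuity, v₂ = v₁·A₁/A₂ = 2.288·(39.82/3.860) = 23.60 m/s.
With no height change, Bernoulli's equation is P₁ + ½ρv₁² = P₂ + ½ρv₂².
P₁ − P₂ = ½·1000·(23.60² − 2.288²) = ½·1000·551.8 = 275900 Pa.

ΔP = 275.9 kPa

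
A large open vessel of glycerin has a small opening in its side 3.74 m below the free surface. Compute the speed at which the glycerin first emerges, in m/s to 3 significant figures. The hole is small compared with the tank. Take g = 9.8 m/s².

v ≈ 8.56 m/s

With the surface at rest and both surface and jet at atmospheric pressure, Bernoulli gives ρg h = ½ρv², so v = √(2gh) = √(2·9.8·3.74) = 8.56 m/s.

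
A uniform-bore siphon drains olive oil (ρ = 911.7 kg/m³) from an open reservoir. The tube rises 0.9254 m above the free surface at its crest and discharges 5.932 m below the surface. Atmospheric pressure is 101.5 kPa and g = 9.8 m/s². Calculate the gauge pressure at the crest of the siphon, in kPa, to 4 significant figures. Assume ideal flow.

Bernoulli surface→outlet gives ½v² = g·h_out, so v = √(2·9.8·5.932) = 10.78 m/s.
Continuity keeps v the same throughout the tube; from surface to crest, P_atm + 0 = P_top + ½ρv² + ρg·h_top.
P_top = 101500 − ½·911.7·10.78² − 911.7·9.8·0.9254 = 40230 Pa. So P_gauge = P_top − P_atm = -61270 Pa.

P_gauge ≈ -61.27 kPa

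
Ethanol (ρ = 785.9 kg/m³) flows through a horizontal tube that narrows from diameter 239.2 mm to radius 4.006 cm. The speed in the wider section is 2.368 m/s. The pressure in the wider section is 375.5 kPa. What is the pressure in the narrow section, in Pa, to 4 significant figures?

202600 Pa

By continuity, v₂ = v₁·A₁/A₂ = 2.368·(449.4/50.42) = 21.11 m/s.
The pipe is horizontal, so Bernoulli reduces to P₁ + ½ρv₁² = P₂ + ½ρv₂².
P₂ = P₁ − ½ρ(v₂² − v₁²) = 375500 − ½·785.9·(21.11² − 2.368²) = 375500 − 172900 = 202600 Pa.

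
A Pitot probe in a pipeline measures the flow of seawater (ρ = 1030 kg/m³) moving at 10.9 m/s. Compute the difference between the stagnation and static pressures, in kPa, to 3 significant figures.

ΔP = 61.2 kPa

Bernoulli between the free stream and the stagnation point: ½ρv² = P_stag − P_static.
ΔP = ½·1030·10.9² = 61200 Pa.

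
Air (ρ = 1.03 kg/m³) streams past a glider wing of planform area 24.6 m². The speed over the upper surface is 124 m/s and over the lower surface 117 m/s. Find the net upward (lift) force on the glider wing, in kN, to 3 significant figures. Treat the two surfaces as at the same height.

With equal heights on the two surfaces, Bernoulli gives P_lower − P_upper = ½ρ(v_upper² − v_lower²).
ΔP = ½·1.03·(124² − 117²) = 869 Pa.
Lift = ΔP · A = 869 × 24.6 = 21400 N.

F ≈ 21.4 kN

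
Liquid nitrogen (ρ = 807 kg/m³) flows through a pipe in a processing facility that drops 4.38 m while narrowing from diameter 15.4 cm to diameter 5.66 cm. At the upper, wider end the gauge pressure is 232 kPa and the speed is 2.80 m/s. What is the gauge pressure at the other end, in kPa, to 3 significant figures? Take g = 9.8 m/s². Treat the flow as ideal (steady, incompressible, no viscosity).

By continuity, v₂ = v₁·A₁/A₂ = 2.80·(186/25.2) = 20.7 m/s.
Energy conservation along the streamline gives P₂ = P₁ − ½ρ(v₂² − v₁²) − ρg(h₂ − h₁).
P₂ = 232000 + ½·807·(2.80² − 20.7²) − 807·9.8·(−4.38) = 232000 + (-170000) − (-34600) = 96400 Pa.

P₂ = 96.4 kPa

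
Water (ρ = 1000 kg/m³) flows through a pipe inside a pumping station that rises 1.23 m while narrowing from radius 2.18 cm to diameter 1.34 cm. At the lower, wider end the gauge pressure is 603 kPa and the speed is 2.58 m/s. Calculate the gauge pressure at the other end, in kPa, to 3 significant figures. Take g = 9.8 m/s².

Continuity gives A₁v₁ = A₂v₂, so v₂ = (14.9 cm²)/(1.41 cm²) × 2.58 m/s = 27.3 m/s.
Bernoulli: P₁ + ½ρv₁² + ρg h₁ = P₂ + ½ρv₂² + ρg h₂, so P₂ = P₁ + ½ρ(v₁² − v₂²) − ρg(h₂ − h₁).
P₂ = 603000 + ½·1000·(2.58² − 27.3²) − 1000·9.8·(+1.23) = 603000 + (-370000) − (12100) = 221000 Pa.

P₂ ≈ 221 kPa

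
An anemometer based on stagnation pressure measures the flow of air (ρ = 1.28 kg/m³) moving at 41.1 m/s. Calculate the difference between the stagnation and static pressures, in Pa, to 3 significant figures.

ΔP ≈ 1080 Pa

At the stagnation point the flow is brought to rest, so Bernoulli gives P_stag − P_static = ½ρv².
ΔP = ½·1.28·41.1² = 1080 Pa.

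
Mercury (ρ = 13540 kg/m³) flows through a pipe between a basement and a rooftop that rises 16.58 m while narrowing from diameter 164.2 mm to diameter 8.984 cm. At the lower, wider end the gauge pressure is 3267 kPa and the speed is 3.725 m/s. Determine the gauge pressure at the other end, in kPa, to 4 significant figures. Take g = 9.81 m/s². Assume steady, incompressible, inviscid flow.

P₂ ≈ 110.4 kPa

The volume flow rate is constant, so v₂ = (A₁/A₂)v₁ = (211.8/63.39)·3.725 = 12.44 m/s.
Bernoulli: P₁ + ½ρv₁² + ρg h₁ = P₂ + ½ρv₂² + ρg h₂, so P₂ = P₁ + ½ρ(v₁² − v₂²) − ρg(h₂ − h₁).
P₂ = 3267000 + ½·13540·(3.725² − 12.44²) − 13540·9.81·(+16.58) = 3267000 + (-954300) − (2202000) = 110400 Pa.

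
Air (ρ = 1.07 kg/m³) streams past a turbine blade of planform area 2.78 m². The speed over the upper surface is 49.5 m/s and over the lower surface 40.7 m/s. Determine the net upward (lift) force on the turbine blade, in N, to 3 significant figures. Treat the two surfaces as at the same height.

The faster flow above has the lower pressure; Bernoulli (same height) gives ΔP = ½ρ(v_up² − v_low²).
ΔP = ½·1.07·(49.5² − 40.7²) = 425 Pa.
Lift = ΔP · A = 425 × 2.78 = 1180 N.

F ≈ 1180 N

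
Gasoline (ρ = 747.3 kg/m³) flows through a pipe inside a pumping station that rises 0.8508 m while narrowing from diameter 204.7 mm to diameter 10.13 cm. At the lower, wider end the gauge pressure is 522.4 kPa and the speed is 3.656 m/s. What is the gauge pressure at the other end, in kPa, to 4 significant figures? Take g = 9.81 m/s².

Continuity gives A₁v₁ = A₂v₂, so v₂ = (329.1 cm²)/(80.60 cm²) × 3.656 m/s = 14.93 m/s.
Bernoulli: P₁ + ½ρv₁² + ρg h₁ = P₂ + ½ρv₂² + ρg h₂, so P₂ = P₁ + ½ρ(v₁² − v₂²) − ρg(h₂ − h₁).
P₂ = 522400 + ½·747.3·(3.656² − 14.93²) − 747.3·9.81·(+0.8508) = 522400 + (-78280) − (6237) = 437900 Pa.

P₂ ≈ 437.9 kPa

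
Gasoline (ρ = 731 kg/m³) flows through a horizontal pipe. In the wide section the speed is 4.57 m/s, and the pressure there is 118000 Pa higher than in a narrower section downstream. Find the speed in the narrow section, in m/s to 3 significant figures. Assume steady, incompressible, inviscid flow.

v₂ ≈ 18.5 m/s

Along the level pipe P + ½ρv² is conserved, hence v₂² = v₁² + 2(P₁ − P₂)/ρ.
v₂ = √(4.57² + 2·118000/731) = √(20.9 + 323) = 18.5 m/s.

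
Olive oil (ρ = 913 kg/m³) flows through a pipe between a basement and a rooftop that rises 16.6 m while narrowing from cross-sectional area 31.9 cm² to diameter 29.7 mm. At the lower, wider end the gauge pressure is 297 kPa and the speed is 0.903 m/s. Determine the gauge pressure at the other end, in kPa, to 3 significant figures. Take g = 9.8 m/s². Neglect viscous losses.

P₂ = 141 kPa

The volume flow rate is constant, so v₂ = (A₁/A₂)v₁ = (31.9/6.93)·0.903 = 4.16 m/s.
Energy conservation along the streamline gives P₂ = P₁ − ½ρ(v₂² − v₁²) − ρg(h₂ − h₁).
P₂ = 297000 + ½·913·(0.903² − 4.16²) − 913·9.8·(+16.6) = 297000 + (-7520) − (149000) = 141000 Pa.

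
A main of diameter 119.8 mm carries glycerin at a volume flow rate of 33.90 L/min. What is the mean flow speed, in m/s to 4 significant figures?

0.05012 m/s

Q = 33.90 L/min = 0.0005650 m³/s.
v = Q/A = 0.0005650 / 0.01127 = 0.05012 m/s.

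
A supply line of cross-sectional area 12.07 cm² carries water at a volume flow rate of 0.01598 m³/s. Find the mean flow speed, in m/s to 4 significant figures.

v ≈ 13.24 m/s

Q = 0.01598 m³/s = 0.01598 m³/s.
v = Q/A = 0.01598 / 0.001207 = 13.24 m/s.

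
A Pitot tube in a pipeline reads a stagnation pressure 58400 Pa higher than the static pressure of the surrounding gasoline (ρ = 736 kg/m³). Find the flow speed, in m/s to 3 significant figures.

At the stagnation point the flow is brought to rest, so Bernoulli gives P_stag − P_static = ½ρv².
v = √(2ΔP/ρ) = √(2·58400/736) = 12.6 m/s.

12.6 m/s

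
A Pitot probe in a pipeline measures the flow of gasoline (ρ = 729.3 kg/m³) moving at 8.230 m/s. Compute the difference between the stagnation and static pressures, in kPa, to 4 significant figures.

ΔP ≈ 24.70 kPa

At the stagnation point the flow is brought to rest, so Bernoulli gives P_stag − P_static = ½ρv².
ΔP = ½·729.3·8.230² = 24700 Pa.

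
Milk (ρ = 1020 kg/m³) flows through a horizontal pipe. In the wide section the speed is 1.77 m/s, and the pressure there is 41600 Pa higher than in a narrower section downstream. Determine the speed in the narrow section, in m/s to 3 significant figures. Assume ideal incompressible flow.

9.20 m/s

Horizontal Bernoulli: P₁ + ½ρv₁² = P₂ + ½ρv₂², so v₂² = v₁² + 2(P₁ − P₂)/ρ.
v₂ = √(1.77² + 2·41600/1020) = √(3.13 + 81.6) = 9.20 m/s.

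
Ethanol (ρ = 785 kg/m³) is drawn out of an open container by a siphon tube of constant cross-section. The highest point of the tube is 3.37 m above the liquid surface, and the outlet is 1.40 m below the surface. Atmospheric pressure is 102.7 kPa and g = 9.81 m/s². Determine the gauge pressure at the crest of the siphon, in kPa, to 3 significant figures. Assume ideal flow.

-36.7 kPa

From the surface to the outlet (both open to atmosphere, surface at rest): v = √(2g·h_out) = √(2·9.81·1.40) = 5.24 m/s.
Continuity keeps v the same throughout the tube; from surface to crest, P_atm + 0 = P_top + ½ρv² + ρg·h_top.
P_top = 102700 − ½·785·5.24² − 785·9.81·3.37 = 66000 Pa. So P_gauge = P_top − P_atm = -36700 Pa.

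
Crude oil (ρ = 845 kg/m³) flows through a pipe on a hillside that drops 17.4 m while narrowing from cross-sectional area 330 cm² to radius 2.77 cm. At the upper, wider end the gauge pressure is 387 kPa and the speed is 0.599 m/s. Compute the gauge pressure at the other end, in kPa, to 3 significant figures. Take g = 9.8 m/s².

The volume flow rate is constant, so v₂ = (A₁/A₂)v₁ = (330/24.1)·0.599 = 8.20 m/s.
Energy conservation along the streamline gives P₂ = P₁ − ½ρ(v₂² − v₁²) − ρg(h₂ − h₁).
P₂ = 387000 + ½·845·(0.599² − 8.20²) − 845·9.8·(−17.4) = 387000 + (-28300) − (-144000) = 503000 Pa.

P₂ = 503 kPa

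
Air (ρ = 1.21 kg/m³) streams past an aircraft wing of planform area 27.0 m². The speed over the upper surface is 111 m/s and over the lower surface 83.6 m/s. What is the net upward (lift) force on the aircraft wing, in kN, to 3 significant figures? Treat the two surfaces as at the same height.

F ≈ 87.1 kN

With equal heights on the two surfaces, Bernoulli gives P_lower − P_upper = ½ρ(v_upper² − v_lower²).
ΔP = ½·1.21·(111² − 83.6²) = 3230 Pa.
Lift = ΔP · A = 3230 × 27.0 = 87100 N.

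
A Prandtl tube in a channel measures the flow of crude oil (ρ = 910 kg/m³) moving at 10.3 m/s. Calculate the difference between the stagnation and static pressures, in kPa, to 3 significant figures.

ΔP = 48.3 kPa

The dynamic pressure equals the rise in static pressure at the stagnation point: ΔP = ½ρv².
ΔP = ½·910·10.3² = 48300 Pa.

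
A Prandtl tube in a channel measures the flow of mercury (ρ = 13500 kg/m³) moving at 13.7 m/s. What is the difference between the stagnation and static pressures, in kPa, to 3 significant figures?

ΔP ≈ 1270 kPa

Bernoulli between the free stream and the stagnation point: ½ρv² = P_stag − P_static.
ΔP = ½·13500·13.7² = 1270000 Pa.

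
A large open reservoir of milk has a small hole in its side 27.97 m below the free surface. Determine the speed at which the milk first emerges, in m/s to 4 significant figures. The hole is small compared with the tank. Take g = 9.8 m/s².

v = 23.41 m/s

Torricelli's result v = √(2gh) gives v = √(2·9.8·27.97) = 23.41 m/s.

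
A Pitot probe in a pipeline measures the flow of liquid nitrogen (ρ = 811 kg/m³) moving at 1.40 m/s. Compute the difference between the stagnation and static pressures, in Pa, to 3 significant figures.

The dynamic pressure equals the rise in static pressure at the stagnation point: ΔP = ½ρv².
ΔP = ½·811·1.40² = 795 Pa.

795 Pa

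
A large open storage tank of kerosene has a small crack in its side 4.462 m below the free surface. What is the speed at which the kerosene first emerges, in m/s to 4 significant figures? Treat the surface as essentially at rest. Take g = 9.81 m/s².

Bernoulli from surface to hole (P equal, v_surface ≈ 0): v = √(2gh) = √(2×9.81×4.462) = 9.357 m/s.

v ≈ 9.357 m/s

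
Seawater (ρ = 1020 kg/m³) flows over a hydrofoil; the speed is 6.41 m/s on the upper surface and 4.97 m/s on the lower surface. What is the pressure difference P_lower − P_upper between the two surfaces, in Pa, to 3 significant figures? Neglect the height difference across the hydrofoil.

ΔP = 8360 Pa

The pressure is lower where the speed is higher: ΔP = ½ρ(v_up² − v_low²).
ΔP = ½·1020·(6.41² − 4.97²) = 8360 Pa.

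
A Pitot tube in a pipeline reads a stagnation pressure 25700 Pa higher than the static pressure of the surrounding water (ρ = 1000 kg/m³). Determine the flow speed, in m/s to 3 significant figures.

v ≈ 7.17 m/s

Bernoulli between the free stream and the stagnation point: ½ρv² = P_stag − P_static.
v = √(2ΔP/ρ) = √(2·25700/1000) = 7.17 m/s.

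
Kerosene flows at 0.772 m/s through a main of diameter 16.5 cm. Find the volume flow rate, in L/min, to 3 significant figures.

Q = A·v = 0.0214 m² × 0.772 m/s = 0.0165 m³/s.
Converting: 0.0165 m³/s × 60000 = 990 L/min.

Q ≈ 990 L/min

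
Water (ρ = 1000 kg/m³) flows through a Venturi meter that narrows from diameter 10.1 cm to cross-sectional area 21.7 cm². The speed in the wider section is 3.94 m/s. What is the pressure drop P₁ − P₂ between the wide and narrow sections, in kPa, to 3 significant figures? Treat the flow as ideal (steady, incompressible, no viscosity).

By continuity, v₂ = v₁·A₁/A₂ = 3.94·(80.1/21.7) = 14.5 m/s.
With no height change, Bernoulli's equation is P₁ + ½ρv₁² = P₂ + ½ρv₂².
P₁ − P₂ = ½·1000·(14.5² − 3.94²) = ½·1000·196 = 98000 Pa.

ΔP ≈ 98.0 kPa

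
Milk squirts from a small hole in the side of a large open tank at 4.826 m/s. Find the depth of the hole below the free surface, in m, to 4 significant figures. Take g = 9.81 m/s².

For a small hole in a large open tank, ½v² = gh, giving h = v²/(2g).
h = 4.826²/(2·9.81) = 23.29/19.62 = 1.187 m.

1.187 m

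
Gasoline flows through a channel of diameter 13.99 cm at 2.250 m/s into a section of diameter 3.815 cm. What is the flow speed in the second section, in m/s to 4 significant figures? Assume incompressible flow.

The volume flow rate is constant, so v₂ = (A₁/A₂)v₁ = (153.7/11.43)·2.250 = 30.26 m/s.

30.26 m/s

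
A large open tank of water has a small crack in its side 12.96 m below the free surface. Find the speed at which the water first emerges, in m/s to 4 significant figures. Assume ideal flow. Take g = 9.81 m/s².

15.95 m/s

Bernoulli from surface to hole (P equal, v_surface ≈ 0): v = √(2gh) = √(2×9.81×12.96) = 15.95 m/s.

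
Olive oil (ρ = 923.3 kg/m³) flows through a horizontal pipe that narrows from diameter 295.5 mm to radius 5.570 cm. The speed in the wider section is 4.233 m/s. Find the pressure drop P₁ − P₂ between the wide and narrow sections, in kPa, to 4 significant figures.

Mass conservation (A₁v₁ = A₂v₂) gives v₂ = 4.233 × 685.8/97.47 = 29.78 m/s.
Along the horizontal streamline, P + ½ρv² is constant.
P₁ − P₂ = ½·923.3·(29.78² − 4.233²) = ½·923.3·869.2 = 401300 Pa.

ΔP ≈ 401.3 kPa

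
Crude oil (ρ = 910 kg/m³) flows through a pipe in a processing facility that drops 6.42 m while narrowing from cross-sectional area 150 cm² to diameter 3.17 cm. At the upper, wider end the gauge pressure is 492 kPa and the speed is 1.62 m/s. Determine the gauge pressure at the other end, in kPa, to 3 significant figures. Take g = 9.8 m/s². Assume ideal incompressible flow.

P₂ ≈ 119 kPa

Continuity gives A₁v₁ = A₂v₂, so v₂ = (150 cm²)/(7.89 cm²) × 1.62 m/s = 30.8 m/s.
Applying Bernoulli between the two ends and solving for P₂: P₂ = P₁ + ½ρ(v₁² − v₂²) − ρgΔh.
P₂ = 492000 + ½·910·(1.62² − 30.8²) − 910·9.8·(−6.42) = 492000 + (-430000) − (-57300) = 119000 Pa.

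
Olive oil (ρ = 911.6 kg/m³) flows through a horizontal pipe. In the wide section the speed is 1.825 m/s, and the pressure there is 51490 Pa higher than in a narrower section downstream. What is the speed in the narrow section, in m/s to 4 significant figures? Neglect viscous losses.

With h₁ = h₂, rearranging Bernoulli gives v₂ = √(v₁² + 2ΔP/ρ).
v₂ = √(1.825² + 2·51490/911.6) = √(3.331 + 113.0) = 10.78 m/s.

v₂ ≈ 10.78 m/s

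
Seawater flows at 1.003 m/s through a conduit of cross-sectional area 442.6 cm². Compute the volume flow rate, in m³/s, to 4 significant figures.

Q = A·v = 0.04426 m² × 1.003 m/s = 0.04439 m³/s.

Q = 0.04439 m³/s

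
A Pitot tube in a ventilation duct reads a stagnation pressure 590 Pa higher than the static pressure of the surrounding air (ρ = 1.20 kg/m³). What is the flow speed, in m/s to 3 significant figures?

31.4 m/s

The dynamic pressure equals the rise in static pressure at the stagnation point: ΔP = ½ρv².
v = √(2ΔP/ρ) = √(2·590/1.20) = 31.4 m/s.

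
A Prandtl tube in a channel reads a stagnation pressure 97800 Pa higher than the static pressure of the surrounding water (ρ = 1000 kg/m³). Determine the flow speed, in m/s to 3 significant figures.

v ≈ 14.0 m/s

Bernoulli between the free stream and the stagnation point: ½ρv² = P_stag − P_static.
v = √(2ΔP/ρ) = √(2·97800/1000) = 14.0 m/s.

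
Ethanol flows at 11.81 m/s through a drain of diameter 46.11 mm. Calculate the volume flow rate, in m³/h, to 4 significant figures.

Q = 71.00 m³/h

Q = A·v = 0.001670 m² × 11.81 m/s = 0.01972 m³/s.
Converting: 0.01972 m³/s × 3600 = 71.00 m³/h.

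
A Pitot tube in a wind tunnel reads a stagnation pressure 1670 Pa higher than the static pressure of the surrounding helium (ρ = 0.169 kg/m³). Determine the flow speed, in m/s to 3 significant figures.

Bernoulli between the free stream and the stagnation point: ½ρv² = P_stag − P_static.
v = √(2ΔP/ρ) = √(2·1670/0.169) = 141 m/s.

v = 141 m/s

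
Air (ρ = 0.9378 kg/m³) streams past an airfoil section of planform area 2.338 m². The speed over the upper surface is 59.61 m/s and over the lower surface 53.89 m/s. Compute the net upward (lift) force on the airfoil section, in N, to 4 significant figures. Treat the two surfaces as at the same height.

From P + ½ρv² = const at equal height, P_low − P_up = ½ρ(v_up² − v_low²).
ΔP = ½·0.9378·(59.61² − 53.89²) = 304.4 Pa.
Lift = ΔP · A = 304.4 × 2.338 = 711.7 N.

711.7 N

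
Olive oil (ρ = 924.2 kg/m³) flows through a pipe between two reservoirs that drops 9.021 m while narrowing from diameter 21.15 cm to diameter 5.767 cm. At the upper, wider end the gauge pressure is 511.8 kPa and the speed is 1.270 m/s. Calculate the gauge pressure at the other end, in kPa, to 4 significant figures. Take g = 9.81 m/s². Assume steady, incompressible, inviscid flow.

Mass conservation (A₁v₁ = A₂v₂) gives v₂ = 1.270 × 351.3/26.12 = 17.08 m/s.
Applying Bernoulli between the two ends and solving for P₂: P₂ = P₁ + ½ρ(v₁² − v₂²) − ρgΔh.
P₂ = 511800 + ½·924.2·(1.270² − 17.08²) − 924.2·9.81·(−9.021) = 511800 + (-134100) − (-81790) = 459500 Pa.

P₂ ≈ 459.5 kPa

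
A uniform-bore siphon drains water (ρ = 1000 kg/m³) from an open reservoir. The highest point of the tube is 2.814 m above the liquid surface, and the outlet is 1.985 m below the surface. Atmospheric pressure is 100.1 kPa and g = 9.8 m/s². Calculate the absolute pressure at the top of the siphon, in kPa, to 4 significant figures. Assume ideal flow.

P_top = 53.07 kPa

From the surface to the outlet (both open to atmosphere, surface at rest): v = √(2g·h_out) = √(2·9.8·1.985) = 6.237 m/s.
The bore is uniform, so the speed at the crest is the same v. Bernoulli surface→crest: P_atm = P_top + ½ρv² + ρg·h_top.
P_top = 100100 − ½·1000·6.237² − 1000·9.8·2.814 = 53070 Pa.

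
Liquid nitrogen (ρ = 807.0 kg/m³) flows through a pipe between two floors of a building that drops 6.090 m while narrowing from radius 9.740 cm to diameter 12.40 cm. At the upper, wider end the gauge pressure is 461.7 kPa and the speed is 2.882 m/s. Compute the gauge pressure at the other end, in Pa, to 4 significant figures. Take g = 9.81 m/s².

P₂ = 492900 Pa

By continuity, v₂ = v₁·A₁/A₂ = 2.882·(298.0/120.8) = 7.113 m/s.
Applying Bernoulli between the two ends and solving for P₂: P₂ = P₁ + ½ρ(v₁² − v₂²) − ρgΔh.
P₂ = 461700 + ½·807.0·(2.882² − 7.113²) − 807.0·9.81·(−6.090) = 461700 + (-17060) − (-48210) = 492900 Pa.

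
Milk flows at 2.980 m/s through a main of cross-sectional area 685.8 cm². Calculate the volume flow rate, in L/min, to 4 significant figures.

Q ≈ 12260 L/min

Q = A·v = 0.06858 m² × 2.980 m/s = 0.2044 m³/s.
Converting: 0.2044 m³/s × 60000 = 12260 L/min.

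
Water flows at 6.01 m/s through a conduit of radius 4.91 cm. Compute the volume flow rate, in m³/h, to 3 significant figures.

Q = A·v = 0.00757 m² × 6.01 m/s = 0.0455 m³/s.
Converting: 0.0455 m³/s × 3600 = 164 m³/h.

Q = 164 m³/h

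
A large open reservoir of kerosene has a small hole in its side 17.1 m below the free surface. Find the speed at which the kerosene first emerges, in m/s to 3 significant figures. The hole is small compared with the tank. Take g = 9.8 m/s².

v ≈ 18.3 m/s

Bernoulli from surface to hole (P equal, v_surface ≈ 0): v = √(2gh) = √(2×9.8×17.1) = 18.3 m/s.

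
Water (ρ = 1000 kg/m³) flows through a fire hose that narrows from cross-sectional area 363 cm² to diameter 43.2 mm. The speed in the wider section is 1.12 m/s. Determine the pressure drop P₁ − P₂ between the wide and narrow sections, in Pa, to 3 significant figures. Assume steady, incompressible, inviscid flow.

384000 Pa

By continuity, v₂ = v₁·A₁/A₂ = 1.12·(363/14.7) = 27.7 m/s.
Along the horizontal streamline, P + ½ρv² is constant.
P₁ − P₂ = ½·1000·(27.7² − 1.12²) = ½·1000·768 = 384000 Pa.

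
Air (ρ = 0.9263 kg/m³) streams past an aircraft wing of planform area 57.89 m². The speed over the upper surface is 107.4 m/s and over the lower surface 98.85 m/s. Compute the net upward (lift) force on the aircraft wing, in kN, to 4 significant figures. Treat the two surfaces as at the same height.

F = 47.28 kN

With equal heights on the two surfaces, Bernoulli gives P_lower − P_upper = ½ρ(v_upper² − v_lower²).
ΔP = ½·0.9263·(107.4² − 98.85²) = 816.7 Pa.
Lift = ΔP · A = 816.7 × 57.89 = 47280 N.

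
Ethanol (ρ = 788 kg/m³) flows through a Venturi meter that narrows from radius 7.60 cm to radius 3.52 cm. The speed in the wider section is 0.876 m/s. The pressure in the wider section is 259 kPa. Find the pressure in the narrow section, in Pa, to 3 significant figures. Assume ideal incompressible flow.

P₂ ≈ 253000 Pa

Continuity gives A₁v₁ = A₂v₂, so v₂ = (181 cm²)/(38.9 cm²) × 0.876 m/s = 4.08 m/s.
The pipe is horizontal, so Bernoulli reduces to P₁ + ½ρv₁² = P₂ + ½ρv₂².
P₂ = P₁ − ½ρ(v₂² − v₁²) = 259000 − ½·788·(4.08² − 0.876²) = 259000 − 6270 = 253000 Pa.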